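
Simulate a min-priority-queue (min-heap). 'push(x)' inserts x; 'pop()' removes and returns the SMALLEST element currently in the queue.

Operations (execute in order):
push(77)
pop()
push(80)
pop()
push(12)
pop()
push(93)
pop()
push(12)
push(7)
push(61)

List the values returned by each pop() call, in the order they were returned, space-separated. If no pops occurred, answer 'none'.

push(77): heap contents = [77]
pop() → 77: heap contents = []
push(80): heap contents = [80]
pop() → 80: heap contents = []
push(12): heap contents = [12]
pop() → 12: heap contents = []
push(93): heap contents = [93]
pop() → 93: heap contents = []
push(12): heap contents = [12]
push(7): heap contents = [7, 12]
push(61): heap contents = [7, 12, 61]

Answer: 77 80 12 93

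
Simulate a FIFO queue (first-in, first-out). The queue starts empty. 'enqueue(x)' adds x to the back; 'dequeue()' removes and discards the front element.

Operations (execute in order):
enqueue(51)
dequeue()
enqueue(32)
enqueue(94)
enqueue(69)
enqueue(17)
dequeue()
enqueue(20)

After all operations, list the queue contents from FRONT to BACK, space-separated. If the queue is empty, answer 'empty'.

Answer: 94 69 17 20

Derivation:
enqueue(51): [51]
dequeue(): []
enqueue(32): [32]
enqueue(94): [32, 94]
enqueue(69): [32, 94, 69]
enqueue(17): [32, 94, 69, 17]
dequeue(): [94, 69, 17]
enqueue(20): [94, 69, 17, 20]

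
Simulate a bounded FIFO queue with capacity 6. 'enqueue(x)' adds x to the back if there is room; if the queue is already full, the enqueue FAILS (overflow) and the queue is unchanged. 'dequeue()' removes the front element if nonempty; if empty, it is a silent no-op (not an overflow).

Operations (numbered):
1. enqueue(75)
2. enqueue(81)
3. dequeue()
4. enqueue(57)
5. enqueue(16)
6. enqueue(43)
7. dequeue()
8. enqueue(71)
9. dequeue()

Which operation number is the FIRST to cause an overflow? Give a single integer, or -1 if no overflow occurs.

1. enqueue(75): size=1
2. enqueue(81): size=2
3. dequeue(): size=1
4. enqueue(57): size=2
5. enqueue(16): size=3
6. enqueue(43): size=4
7. dequeue(): size=3
8. enqueue(71): size=4
9. dequeue(): size=3

Answer: -1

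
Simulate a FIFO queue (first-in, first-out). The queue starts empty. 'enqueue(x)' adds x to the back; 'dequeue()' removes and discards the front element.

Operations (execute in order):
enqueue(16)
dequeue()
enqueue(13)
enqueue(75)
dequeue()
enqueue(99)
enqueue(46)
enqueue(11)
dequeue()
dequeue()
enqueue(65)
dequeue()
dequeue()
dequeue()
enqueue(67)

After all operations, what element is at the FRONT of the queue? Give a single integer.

Answer: 67

Derivation:
enqueue(16): queue = [16]
dequeue(): queue = []
enqueue(13): queue = [13]
enqueue(75): queue = [13, 75]
dequeue(): queue = [75]
enqueue(99): queue = [75, 99]
enqueue(46): queue = [75, 99, 46]
enqueue(11): queue = [75, 99, 46, 11]
dequeue(): queue = [99, 46, 11]
dequeue(): queue = [46, 11]
enqueue(65): queue = [46, 11, 65]
dequeue(): queue = [11, 65]
dequeue(): queue = [65]
dequeue(): queue = []
enqueue(67): queue = [67]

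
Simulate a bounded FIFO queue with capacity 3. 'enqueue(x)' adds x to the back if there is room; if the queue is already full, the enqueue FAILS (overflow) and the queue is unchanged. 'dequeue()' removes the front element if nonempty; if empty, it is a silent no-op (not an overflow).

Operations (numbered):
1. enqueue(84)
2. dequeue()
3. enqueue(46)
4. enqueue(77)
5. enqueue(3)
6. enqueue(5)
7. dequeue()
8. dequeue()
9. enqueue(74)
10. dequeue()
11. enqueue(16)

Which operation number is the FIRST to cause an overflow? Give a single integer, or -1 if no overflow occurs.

1. enqueue(84): size=1
2. dequeue(): size=0
3. enqueue(46): size=1
4. enqueue(77): size=2
5. enqueue(3): size=3
6. enqueue(5): size=3=cap → OVERFLOW (fail)
7. dequeue(): size=2
8. dequeue(): size=1
9. enqueue(74): size=2
10. dequeue(): size=1
11. enqueue(16): size=2

Answer: 6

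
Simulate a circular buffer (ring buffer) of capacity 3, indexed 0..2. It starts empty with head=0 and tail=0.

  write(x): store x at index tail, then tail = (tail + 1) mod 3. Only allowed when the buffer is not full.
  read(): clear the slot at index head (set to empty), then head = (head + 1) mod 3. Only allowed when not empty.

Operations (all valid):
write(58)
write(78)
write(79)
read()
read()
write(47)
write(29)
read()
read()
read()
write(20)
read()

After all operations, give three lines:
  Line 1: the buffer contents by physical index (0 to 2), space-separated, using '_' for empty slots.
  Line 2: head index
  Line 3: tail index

write(58): buf=[58 _ _], head=0, tail=1, size=1
write(78): buf=[58 78 _], head=0, tail=2, size=2
write(79): buf=[58 78 79], head=0, tail=0, size=3
read(): buf=[_ 78 79], head=1, tail=0, size=2
read(): buf=[_ _ 79], head=2, tail=0, size=1
write(47): buf=[47 _ 79], head=2, tail=1, size=2
write(29): buf=[47 29 79], head=2, tail=2, size=3
read(): buf=[47 29 _], head=0, tail=2, size=2
read(): buf=[_ 29 _], head=1, tail=2, size=1
read(): buf=[_ _ _], head=2, tail=2, size=0
write(20): buf=[_ _ 20], head=2, tail=0, size=1
read(): buf=[_ _ _], head=0, tail=0, size=0

Answer: _ _ _
0
0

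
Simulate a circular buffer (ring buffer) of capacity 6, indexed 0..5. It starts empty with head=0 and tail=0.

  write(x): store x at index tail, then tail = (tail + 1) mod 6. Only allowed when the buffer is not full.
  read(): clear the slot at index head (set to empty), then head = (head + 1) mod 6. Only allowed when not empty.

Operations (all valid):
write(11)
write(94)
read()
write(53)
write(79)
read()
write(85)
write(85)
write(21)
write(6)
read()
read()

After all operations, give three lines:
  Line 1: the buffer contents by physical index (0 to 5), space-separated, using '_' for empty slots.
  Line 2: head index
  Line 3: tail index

Answer: 21 6 _ _ 85 85
4
2

Derivation:
write(11): buf=[11 _ _ _ _ _], head=0, tail=1, size=1
write(94): buf=[11 94 _ _ _ _], head=0, tail=2, size=2
read(): buf=[_ 94 _ _ _ _], head=1, tail=2, size=1
write(53): buf=[_ 94 53 _ _ _], head=1, tail=3, size=2
write(79): buf=[_ 94 53 79 _ _], head=1, tail=4, size=3
read(): buf=[_ _ 53 79 _ _], head=2, tail=4, size=2
write(85): buf=[_ _ 53 79 85 _], head=2, tail=5, size=3
write(85): buf=[_ _ 53 79 85 85], head=2, tail=0, size=4
write(21): buf=[21 _ 53 79 85 85], head=2, tail=1, size=5
write(6): buf=[21 6 53 79 85 85], head=2, tail=2, size=6
read(): buf=[21 6 _ 79 85 85], head=3, tail=2, size=5
read(): buf=[21 6 _ _ 85 85], head=4, tail=2, size=4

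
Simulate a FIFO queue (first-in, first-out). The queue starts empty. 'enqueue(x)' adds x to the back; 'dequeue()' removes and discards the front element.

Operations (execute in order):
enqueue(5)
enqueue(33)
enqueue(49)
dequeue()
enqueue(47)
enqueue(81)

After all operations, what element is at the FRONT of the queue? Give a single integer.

Answer: 33

Derivation:
enqueue(5): queue = [5]
enqueue(33): queue = [5, 33]
enqueue(49): queue = [5, 33, 49]
dequeue(): queue = [33, 49]
enqueue(47): queue = [33, 49, 47]
enqueue(81): queue = [33, 49, 47, 81]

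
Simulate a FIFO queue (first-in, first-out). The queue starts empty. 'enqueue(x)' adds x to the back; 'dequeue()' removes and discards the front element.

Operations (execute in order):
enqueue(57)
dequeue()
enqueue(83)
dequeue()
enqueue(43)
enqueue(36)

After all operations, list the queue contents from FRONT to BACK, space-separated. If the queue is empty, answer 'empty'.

enqueue(57): [57]
dequeue(): []
enqueue(83): [83]
dequeue(): []
enqueue(43): [43]
enqueue(36): [43, 36]

Answer: 43 36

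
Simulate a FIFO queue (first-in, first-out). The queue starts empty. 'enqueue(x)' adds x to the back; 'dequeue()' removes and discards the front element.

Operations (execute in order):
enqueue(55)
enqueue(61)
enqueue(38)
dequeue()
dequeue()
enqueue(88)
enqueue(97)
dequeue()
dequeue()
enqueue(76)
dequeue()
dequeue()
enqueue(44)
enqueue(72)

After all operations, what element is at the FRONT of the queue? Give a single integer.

enqueue(55): queue = [55]
enqueue(61): queue = [55, 61]
enqueue(38): queue = [55, 61, 38]
dequeue(): queue = [61, 38]
dequeue(): queue = [38]
enqueue(88): queue = [38, 88]
enqueue(97): queue = [38, 88, 97]
dequeue(): queue = [88, 97]
dequeue(): queue = [97]
enqueue(76): queue = [97, 76]
dequeue(): queue = [76]
dequeue(): queue = []
enqueue(44): queue = [44]
enqueue(72): queue = [44, 72]

Answer: 44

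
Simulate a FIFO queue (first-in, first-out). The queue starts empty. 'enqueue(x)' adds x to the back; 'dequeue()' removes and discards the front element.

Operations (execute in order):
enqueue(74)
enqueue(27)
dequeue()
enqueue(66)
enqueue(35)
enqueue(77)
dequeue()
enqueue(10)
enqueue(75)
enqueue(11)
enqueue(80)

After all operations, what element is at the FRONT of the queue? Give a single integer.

enqueue(74): queue = [74]
enqueue(27): queue = [74, 27]
dequeue(): queue = [27]
enqueue(66): queue = [27, 66]
enqueue(35): queue = [27, 66, 35]
enqueue(77): queue = [27, 66, 35, 77]
dequeue(): queue = [66, 35, 77]
enqueue(10): queue = [66, 35, 77, 10]
enqueue(75): queue = [66, 35, 77, 10, 75]
enqueue(11): queue = [66, 35, 77, 10, 75, 11]
enqueue(80): queue = [66, 35, 77, 10, 75, 11, 80]

Answer: 66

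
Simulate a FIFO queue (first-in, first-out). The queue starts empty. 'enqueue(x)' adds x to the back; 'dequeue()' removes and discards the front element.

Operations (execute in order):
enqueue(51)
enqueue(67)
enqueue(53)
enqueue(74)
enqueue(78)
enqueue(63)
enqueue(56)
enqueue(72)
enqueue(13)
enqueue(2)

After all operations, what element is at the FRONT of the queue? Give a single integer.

enqueue(51): queue = [51]
enqueue(67): queue = [51, 67]
enqueue(53): queue = [51, 67, 53]
enqueue(74): queue = [51, 67, 53, 74]
enqueue(78): queue = [51, 67, 53, 74, 78]
enqueue(63): queue = [51, 67, 53, 74, 78, 63]
enqueue(56): queue = [51, 67, 53, 74, 78, 63, 56]
enqueue(72): queue = [51, 67, 53, 74, 78, 63, 56, 72]
enqueue(13): queue = [51, 67, 53, 74, 78, 63, 56, 72, 13]
enqueue(2): queue = [51, 67, 53, 74, 78, 63, 56, 72, 13, 2]

Answer: 51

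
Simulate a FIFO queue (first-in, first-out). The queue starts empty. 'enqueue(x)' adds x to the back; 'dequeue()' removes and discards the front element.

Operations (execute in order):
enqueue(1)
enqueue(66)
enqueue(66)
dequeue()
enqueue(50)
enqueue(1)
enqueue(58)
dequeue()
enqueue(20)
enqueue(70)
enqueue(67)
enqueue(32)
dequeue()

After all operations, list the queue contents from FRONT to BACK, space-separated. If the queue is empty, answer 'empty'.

Answer: 50 1 58 20 70 67 32

Derivation:
enqueue(1): [1]
enqueue(66): [1, 66]
enqueue(66): [1, 66, 66]
dequeue(): [66, 66]
enqueue(50): [66, 66, 50]
enqueue(1): [66, 66, 50, 1]
enqueue(58): [66, 66, 50, 1, 58]
dequeue(): [66, 50, 1, 58]
enqueue(20): [66, 50, 1, 58, 20]
enqueue(70): [66, 50, 1, 58, 20, 70]
enqueue(67): [66, 50, 1, 58, 20, 70, 67]
enqueue(32): [66, 50, 1, 58, 20, 70, 67, 32]
dequeue(): [50, 1, 58, 20, 70, 67, 32]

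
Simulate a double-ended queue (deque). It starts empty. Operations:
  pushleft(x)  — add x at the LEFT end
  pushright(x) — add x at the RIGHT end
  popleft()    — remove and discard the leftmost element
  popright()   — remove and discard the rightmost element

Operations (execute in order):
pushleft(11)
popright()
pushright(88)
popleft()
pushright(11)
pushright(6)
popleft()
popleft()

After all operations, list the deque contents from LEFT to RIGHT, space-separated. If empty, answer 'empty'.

Answer: empty

Derivation:
pushleft(11): [11]
popright(): []
pushright(88): [88]
popleft(): []
pushright(11): [11]
pushright(6): [11, 6]
popleft(): [6]
popleft(): []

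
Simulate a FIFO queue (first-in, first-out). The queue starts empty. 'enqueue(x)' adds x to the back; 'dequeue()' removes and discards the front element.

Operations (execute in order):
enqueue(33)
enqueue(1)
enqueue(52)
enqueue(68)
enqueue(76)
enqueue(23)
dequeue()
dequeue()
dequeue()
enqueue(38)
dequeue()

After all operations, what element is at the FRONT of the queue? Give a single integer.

Answer: 76

Derivation:
enqueue(33): queue = [33]
enqueue(1): queue = [33, 1]
enqueue(52): queue = [33, 1, 52]
enqueue(68): queue = [33, 1, 52, 68]
enqueue(76): queue = [33, 1, 52, 68, 76]
enqueue(23): queue = [33, 1, 52, 68, 76, 23]
dequeue(): queue = [1, 52, 68, 76, 23]
dequeue(): queue = [52, 68, 76, 23]
dequeue(): queue = [68, 76, 23]
enqueue(38): queue = [68, 76, 23, 38]
dequeue(): queue = [76, 23, 38]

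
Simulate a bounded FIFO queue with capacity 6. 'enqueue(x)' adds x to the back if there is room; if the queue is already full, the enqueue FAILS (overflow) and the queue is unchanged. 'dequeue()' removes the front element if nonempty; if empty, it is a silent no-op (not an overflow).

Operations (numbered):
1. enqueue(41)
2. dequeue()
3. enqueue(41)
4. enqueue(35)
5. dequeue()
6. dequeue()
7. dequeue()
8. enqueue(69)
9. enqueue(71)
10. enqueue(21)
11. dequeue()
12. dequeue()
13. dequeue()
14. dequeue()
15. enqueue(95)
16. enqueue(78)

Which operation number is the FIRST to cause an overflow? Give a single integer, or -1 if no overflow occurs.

1. enqueue(41): size=1
2. dequeue(): size=0
3. enqueue(41): size=1
4. enqueue(35): size=2
5. dequeue(): size=1
6. dequeue(): size=0
7. dequeue(): empty, no-op, size=0
8. enqueue(69): size=1
9. enqueue(71): size=2
10. enqueue(21): size=3
11. dequeue(): size=2
12. dequeue(): size=1
13. dequeue(): size=0
14. dequeue(): empty, no-op, size=0
15. enqueue(95): size=1
16. enqueue(78): size=2

Answer: -1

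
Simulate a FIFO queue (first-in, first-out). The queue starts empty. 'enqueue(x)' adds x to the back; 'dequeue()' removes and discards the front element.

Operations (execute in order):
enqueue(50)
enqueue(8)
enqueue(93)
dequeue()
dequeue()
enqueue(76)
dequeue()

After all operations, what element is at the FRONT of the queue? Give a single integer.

enqueue(50): queue = [50]
enqueue(8): queue = [50, 8]
enqueue(93): queue = [50, 8, 93]
dequeue(): queue = [8, 93]
dequeue(): queue = [93]
enqueue(76): queue = [93, 76]
dequeue(): queue = [76]

Answer: 76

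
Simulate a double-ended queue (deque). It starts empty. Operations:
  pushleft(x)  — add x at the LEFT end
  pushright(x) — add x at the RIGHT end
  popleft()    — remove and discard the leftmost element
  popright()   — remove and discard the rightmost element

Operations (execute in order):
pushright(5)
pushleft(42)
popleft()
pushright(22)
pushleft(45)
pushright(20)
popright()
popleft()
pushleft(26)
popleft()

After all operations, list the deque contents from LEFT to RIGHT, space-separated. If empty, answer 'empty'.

Answer: 5 22

Derivation:
pushright(5): [5]
pushleft(42): [42, 5]
popleft(): [5]
pushright(22): [5, 22]
pushleft(45): [45, 5, 22]
pushright(20): [45, 5, 22, 20]
popright(): [45, 5, 22]
popleft(): [5, 22]
pushleft(26): [26, 5, 22]
popleft(): [5, 22]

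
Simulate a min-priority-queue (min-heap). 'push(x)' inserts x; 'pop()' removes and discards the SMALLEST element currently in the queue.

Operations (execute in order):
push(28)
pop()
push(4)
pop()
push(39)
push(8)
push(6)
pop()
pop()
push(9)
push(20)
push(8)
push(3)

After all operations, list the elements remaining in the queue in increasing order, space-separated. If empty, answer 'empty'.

push(28): heap contents = [28]
pop() → 28: heap contents = []
push(4): heap contents = [4]
pop() → 4: heap contents = []
push(39): heap contents = [39]
push(8): heap contents = [8, 39]
push(6): heap contents = [6, 8, 39]
pop() → 6: heap contents = [8, 39]
pop() → 8: heap contents = [39]
push(9): heap contents = [9, 39]
push(20): heap contents = [9, 20, 39]
push(8): heap contents = [8, 9, 20, 39]
push(3): heap contents = [3, 8, 9, 20, 39]

Answer: 3 8 9 20 39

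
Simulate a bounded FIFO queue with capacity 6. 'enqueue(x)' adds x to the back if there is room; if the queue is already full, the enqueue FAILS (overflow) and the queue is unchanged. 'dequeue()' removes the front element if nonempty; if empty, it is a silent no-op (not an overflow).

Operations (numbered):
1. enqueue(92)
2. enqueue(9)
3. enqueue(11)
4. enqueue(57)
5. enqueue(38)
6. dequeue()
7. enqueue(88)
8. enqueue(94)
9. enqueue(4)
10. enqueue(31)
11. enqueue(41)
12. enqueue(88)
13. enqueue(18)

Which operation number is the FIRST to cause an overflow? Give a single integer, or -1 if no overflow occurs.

1. enqueue(92): size=1
2. enqueue(9): size=2
3. enqueue(11): size=3
4. enqueue(57): size=4
5. enqueue(38): size=5
6. dequeue(): size=4
7. enqueue(88): size=5
8. enqueue(94): size=6
9. enqueue(4): size=6=cap → OVERFLOW (fail)
10. enqueue(31): size=6=cap → OVERFLOW (fail)
11. enqueue(41): size=6=cap → OVERFLOW (fail)
12. enqueue(88): size=6=cap → OVERFLOW (fail)
13. enqueue(18): size=6=cap → OVERFLOW (fail)

Answer: 9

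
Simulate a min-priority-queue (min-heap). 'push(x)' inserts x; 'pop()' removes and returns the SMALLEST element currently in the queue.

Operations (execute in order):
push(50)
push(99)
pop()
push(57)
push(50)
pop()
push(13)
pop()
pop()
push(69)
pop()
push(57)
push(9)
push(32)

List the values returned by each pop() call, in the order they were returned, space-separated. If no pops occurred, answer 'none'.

Answer: 50 50 13 57 69

Derivation:
push(50): heap contents = [50]
push(99): heap contents = [50, 99]
pop() → 50: heap contents = [99]
push(57): heap contents = [57, 99]
push(50): heap contents = [50, 57, 99]
pop() → 50: heap contents = [57, 99]
push(13): heap contents = [13, 57, 99]
pop() → 13: heap contents = [57, 99]
pop() → 57: heap contents = [99]
push(69): heap contents = [69, 99]
pop() → 69: heap contents = [99]
push(57): heap contents = [57, 99]
push(9): heap contents = [9, 57, 99]
push(32): heap contents = [9, 32, 57, 99]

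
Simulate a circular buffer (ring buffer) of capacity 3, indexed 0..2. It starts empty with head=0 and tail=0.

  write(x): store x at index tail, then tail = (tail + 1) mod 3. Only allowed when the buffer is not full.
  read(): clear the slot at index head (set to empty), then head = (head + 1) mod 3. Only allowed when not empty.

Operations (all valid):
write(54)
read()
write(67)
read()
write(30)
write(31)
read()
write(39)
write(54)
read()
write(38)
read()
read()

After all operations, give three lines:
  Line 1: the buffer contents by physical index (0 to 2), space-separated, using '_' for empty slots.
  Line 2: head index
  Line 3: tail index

Answer: 38 _ _
0
1

Derivation:
write(54): buf=[54 _ _], head=0, tail=1, size=1
read(): buf=[_ _ _], head=1, tail=1, size=0
write(67): buf=[_ 67 _], head=1, tail=2, size=1
read(): buf=[_ _ _], head=2, tail=2, size=0
write(30): buf=[_ _ 30], head=2, tail=0, size=1
write(31): buf=[31 _ 30], head=2, tail=1, size=2
read(): buf=[31 _ _], head=0, tail=1, size=1
write(39): buf=[31 39 _], head=0, tail=2, size=2
write(54): buf=[31 39 54], head=0, tail=0, size=3
read(): buf=[_ 39 54], head=1, tail=0, size=2
write(38): buf=[38 39 54], head=1, tail=1, size=3
read(): buf=[38 _ 54], head=2, tail=1, size=2
read(): buf=[38 _ _], head=0, tail=1, size=1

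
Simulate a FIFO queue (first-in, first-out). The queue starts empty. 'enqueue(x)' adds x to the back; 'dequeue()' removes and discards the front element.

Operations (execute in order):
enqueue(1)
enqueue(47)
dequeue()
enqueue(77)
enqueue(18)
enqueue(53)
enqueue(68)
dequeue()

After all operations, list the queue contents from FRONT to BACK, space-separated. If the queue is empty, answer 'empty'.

enqueue(1): [1]
enqueue(47): [1, 47]
dequeue(): [47]
enqueue(77): [47, 77]
enqueue(18): [47, 77, 18]
enqueue(53): [47, 77, 18, 53]
enqueue(68): [47, 77, 18, 53, 68]
dequeue(): [77, 18, 53, 68]

Answer: 77 18 53 68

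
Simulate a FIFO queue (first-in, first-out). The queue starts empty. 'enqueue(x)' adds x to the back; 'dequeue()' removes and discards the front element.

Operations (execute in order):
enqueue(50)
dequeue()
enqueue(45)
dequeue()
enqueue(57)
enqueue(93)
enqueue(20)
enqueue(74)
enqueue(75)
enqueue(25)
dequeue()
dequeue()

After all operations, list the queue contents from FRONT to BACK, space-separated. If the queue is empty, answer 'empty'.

Answer: 20 74 75 25

Derivation:
enqueue(50): [50]
dequeue(): []
enqueue(45): [45]
dequeue(): []
enqueue(57): [57]
enqueue(93): [57, 93]
enqueue(20): [57, 93, 20]
enqueue(74): [57, 93, 20, 74]
enqueue(75): [57, 93, 20, 74, 75]
enqueue(25): [57, 93, 20, 74, 75, 25]
dequeue(): [93, 20, 74, 75, 25]
dequeue(): [20, 74, 75, 25]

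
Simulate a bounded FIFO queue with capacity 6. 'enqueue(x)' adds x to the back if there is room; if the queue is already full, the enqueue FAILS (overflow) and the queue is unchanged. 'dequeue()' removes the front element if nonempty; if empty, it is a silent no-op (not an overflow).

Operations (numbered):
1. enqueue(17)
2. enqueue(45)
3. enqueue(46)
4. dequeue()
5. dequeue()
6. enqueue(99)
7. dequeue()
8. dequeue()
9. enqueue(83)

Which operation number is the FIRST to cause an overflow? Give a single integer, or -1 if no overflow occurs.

1. enqueue(17): size=1
2. enqueue(45): size=2
3. enqueue(46): size=3
4. dequeue(): size=2
5. dequeue(): size=1
6. enqueue(99): size=2
7. dequeue(): size=1
8. dequeue(): size=0
9. enqueue(83): size=1

Answer: -1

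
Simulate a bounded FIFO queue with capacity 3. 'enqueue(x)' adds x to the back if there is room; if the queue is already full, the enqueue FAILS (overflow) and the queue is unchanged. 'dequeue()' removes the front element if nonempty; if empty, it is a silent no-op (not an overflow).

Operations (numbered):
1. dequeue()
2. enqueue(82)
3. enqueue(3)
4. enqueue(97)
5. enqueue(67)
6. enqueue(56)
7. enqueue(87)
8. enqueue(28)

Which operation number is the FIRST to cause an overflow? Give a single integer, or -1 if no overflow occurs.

1. dequeue(): empty, no-op, size=0
2. enqueue(82): size=1
3. enqueue(3): size=2
4. enqueue(97): size=3
5. enqueue(67): size=3=cap → OVERFLOW (fail)
6. enqueue(56): size=3=cap → OVERFLOW (fail)
7. enqueue(87): size=3=cap → OVERFLOW (fail)
8. enqueue(28): size=3=cap → OVERFLOW (fail)

Answer: 5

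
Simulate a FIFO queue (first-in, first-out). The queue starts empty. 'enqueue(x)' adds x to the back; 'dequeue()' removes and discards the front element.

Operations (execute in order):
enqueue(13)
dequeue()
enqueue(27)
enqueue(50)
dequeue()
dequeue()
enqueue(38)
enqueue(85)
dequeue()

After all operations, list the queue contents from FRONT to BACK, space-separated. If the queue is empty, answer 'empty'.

Answer: 85

Derivation:
enqueue(13): [13]
dequeue(): []
enqueue(27): [27]
enqueue(50): [27, 50]
dequeue(): [50]
dequeue(): []
enqueue(38): [38]
enqueue(85): [38, 85]
dequeue(): [85]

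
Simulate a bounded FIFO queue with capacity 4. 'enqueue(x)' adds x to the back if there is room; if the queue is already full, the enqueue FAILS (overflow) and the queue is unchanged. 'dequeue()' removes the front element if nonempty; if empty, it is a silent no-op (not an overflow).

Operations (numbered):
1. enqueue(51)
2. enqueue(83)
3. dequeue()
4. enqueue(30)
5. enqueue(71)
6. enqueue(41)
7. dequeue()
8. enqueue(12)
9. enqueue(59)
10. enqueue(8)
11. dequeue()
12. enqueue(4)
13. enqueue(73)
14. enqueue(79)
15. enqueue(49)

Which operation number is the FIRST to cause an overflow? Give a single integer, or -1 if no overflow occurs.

1. enqueue(51): size=1
2. enqueue(83): size=2
3. dequeue(): size=1
4. enqueue(30): size=2
5. enqueue(71): size=3
6. enqueue(41): size=4
7. dequeue(): size=3
8. enqueue(12): size=4
9. enqueue(59): size=4=cap → OVERFLOW (fail)
10. enqueue(8): size=4=cap → OVERFLOW (fail)
11. dequeue(): size=3
12. enqueue(4): size=4
13. enqueue(73): size=4=cap → OVERFLOW (fail)
14. enqueue(79): size=4=cap → OVERFLOW (fail)
15. enqueue(49): size=4=cap → OVERFLOW (fail)

Answer: 9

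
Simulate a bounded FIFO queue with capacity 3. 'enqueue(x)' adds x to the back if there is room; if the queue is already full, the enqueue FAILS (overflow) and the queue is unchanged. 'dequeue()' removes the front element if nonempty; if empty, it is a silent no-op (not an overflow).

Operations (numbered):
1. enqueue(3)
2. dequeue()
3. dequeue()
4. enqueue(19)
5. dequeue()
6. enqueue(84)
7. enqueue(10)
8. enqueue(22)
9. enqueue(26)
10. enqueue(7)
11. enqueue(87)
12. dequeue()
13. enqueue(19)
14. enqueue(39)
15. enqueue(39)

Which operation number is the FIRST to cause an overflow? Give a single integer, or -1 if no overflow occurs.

1. enqueue(3): size=1
2. dequeue(): size=0
3. dequeue(): empty, no-op, size=0
4. enqueue(19): size=1
5. dequeue(): size=0
6. enqueue(84): size=1
7. enqueue(10): size=2
8. enqueue(22): size=3
9. enqueue(26): size=3=cap → OVERFLOW (fail)
10. enqueue(7): size=3=cap → OVERFLOW (fail)
11. enqueue(87): size=3=cap → OVERFLOW (fail)
12. dequeue(): size=2
13. enqueue(19): size=3
14. enqueue(39): size=3=cap → OVERFLOW (fail)
15. enqueue(39): size=3=cap → OVERFLOW (fail)

Answer: 9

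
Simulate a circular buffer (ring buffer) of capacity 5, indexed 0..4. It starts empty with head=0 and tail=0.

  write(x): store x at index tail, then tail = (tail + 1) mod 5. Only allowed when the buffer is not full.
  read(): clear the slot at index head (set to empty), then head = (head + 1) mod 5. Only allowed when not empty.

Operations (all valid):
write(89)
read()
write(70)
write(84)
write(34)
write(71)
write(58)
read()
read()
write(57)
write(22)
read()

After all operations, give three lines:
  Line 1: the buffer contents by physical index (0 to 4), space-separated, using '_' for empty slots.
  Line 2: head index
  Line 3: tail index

Answer: 58 57 22 _ 71
4
3

Derivation:
write(89): buf=[89 _ _ _ _], head=0, tail=1, size=1
read(): buf=[_ _ _ _ _], head=1, tail=1, size=0
write(70): buf=[_ 70 _ _ _], head=1, tail=2, size=1
write(84): buf=[_ 70 84 _ _], head=1, tail=3, size=2
write(34): buf=[_ 70 84 34 _], head=1, tail=4, size=3
write(71): buf=[_ 70 84 34 71], head=1, tail=0, size=4
write(58): buf=[58 70 84 34 71], head=1, tail=1, size=5
read(): buf=[58 _ 84 34 71], head=2, tail=1, size=4
read(): buf=[58 _ _ 34 71], head=3, tail=1, size=3
write(57): buf=[58 57 _ 34 71], head=3, tail=2, size=4
write(22): buf=[58 57 22 34 71], head=3, tail=3, size=5
read(): buf=[58 57 22 _ 71], head=4, tail=3, size=4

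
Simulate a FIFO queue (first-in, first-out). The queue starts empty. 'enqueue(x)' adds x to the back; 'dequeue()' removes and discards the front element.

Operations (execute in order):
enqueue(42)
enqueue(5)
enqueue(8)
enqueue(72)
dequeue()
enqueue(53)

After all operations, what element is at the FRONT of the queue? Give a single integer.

Answer: 5

Derivation:
enqueue(42): queue = [42]
enqueue(5): queue = [42, 5]
enqueue(8): queue = [42, 5, 8]
enqueue(72): queue = [42, 5, 8, 72]
dequeue(): queue = [5, 8, 72]
enqueue(53): queue = [5, 8, 72, 53]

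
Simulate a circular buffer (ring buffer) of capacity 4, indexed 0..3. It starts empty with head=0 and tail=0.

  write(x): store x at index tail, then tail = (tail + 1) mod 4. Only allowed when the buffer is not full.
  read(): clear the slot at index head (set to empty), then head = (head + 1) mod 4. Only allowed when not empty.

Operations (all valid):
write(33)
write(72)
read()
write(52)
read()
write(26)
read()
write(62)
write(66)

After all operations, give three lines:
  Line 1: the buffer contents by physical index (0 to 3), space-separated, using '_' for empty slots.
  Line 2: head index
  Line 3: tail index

write(33): buf=[33 _ _ _], head=0, tail=1, size=1
write(72): buf=[33 72 _ _], head=0, tail=2, size=2
read(): buf=[_ 72 _ _], head=1, tail=2, size=1
write(52): buf=[_ 72 52 _], head=1, tail=3, size=2
read(): buf=[_ _ 52 _], head=2, tail=3, size=1
write(26): buf=[_ _ 52 26], head=2, tail=0, size=2
read(): buf=[_ _ _ 26], head=3, tail=0, size=1
write(62): buf=[62 _ _ 26], head=3, tail=1, size=2
write(66): buf=[62 66 _ 26], head=3, tail=2, size=3

Answer: 62 66 _ 26
3
2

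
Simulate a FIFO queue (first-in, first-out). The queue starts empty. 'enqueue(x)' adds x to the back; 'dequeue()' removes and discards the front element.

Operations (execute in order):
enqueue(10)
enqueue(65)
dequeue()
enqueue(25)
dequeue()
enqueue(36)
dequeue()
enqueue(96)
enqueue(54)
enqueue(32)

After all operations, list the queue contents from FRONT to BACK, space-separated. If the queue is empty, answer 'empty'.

Answer: 36 96 54 32

Derivation:
enqueue(10): [10]
enqueue(65): [10, 65]
dequeue(): [65]
enqueue(25): [65, 25]
dequeue(): [25]
enqueue(36): [25, 36]
dequeue(): [36]
enqueue(96): [36, 96]
enqueue(54): [36, 96, 54]
enqueue(32): [36, 96, 54, 32]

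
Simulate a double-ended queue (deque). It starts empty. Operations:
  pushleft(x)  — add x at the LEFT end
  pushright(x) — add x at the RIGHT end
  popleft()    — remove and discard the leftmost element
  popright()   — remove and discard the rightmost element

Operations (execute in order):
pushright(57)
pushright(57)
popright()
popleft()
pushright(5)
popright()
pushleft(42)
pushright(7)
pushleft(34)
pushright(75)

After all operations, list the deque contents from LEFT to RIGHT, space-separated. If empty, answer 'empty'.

Answer: 34 42 7 75

Derivation:
pushright(57): [57]
pushright(57): [57, 57]
popright(): [57]
popleft(): []
pushright(5): [5]
popright(): []
pushleft(42): [42]
pushright(7): [42, 7]
pushleft(34): [34, 42, 7]
pushright(75): [34, 42, 7, 75]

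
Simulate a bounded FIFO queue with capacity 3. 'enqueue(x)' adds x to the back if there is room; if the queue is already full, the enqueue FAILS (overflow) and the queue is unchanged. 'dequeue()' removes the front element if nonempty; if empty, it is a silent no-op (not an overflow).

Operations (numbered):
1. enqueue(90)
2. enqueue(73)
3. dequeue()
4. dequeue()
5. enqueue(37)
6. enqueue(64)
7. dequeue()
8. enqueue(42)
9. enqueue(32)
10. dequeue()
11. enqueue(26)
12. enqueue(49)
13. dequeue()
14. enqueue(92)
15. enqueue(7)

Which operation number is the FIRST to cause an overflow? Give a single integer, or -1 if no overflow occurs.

1. enqueue(90): size=1
2. enqueue(73): size=2
3. dequeue(): size=1
4. dequeue(): size=0
5. enqueue(37): size=1
6. enqueue(64): size=2
7. dequeue(): size=1
8. enqueue(42): size=2
9. enqueue(32): size=3
10. dequeue(): size=2
11. enqueue(26): size=3
12. enqueue(49): size=3=cap → OVERFLOW (fail)
13. dequeue(): size=2
14. enqueue(92): size=3
15. enqueue(7): size=3=cap → OVERFLOW (fail)

Answer: 12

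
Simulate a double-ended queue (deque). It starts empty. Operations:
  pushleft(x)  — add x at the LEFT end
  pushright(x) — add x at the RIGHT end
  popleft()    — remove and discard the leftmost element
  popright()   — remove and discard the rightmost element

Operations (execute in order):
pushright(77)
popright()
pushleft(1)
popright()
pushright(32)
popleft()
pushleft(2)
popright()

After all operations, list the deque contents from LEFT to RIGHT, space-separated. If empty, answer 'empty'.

Answer: empty

Derivation:
pushright(77): [77]
popright(): []
pushleft(1): [1]
popright(): []
pushright(32): [32]
popleft(): []
pushleft(2): [2]
popright(): []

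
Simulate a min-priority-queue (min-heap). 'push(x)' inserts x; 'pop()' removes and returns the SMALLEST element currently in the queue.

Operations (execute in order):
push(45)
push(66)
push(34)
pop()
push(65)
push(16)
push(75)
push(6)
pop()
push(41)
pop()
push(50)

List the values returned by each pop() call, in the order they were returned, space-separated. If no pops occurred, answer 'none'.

push(45): heap contents = [45]
push(66): heap contents = [45, 66]
push(34): heap contents = [34, 45, 66]
pop() → 34: heap contents = [45, 66]
push(65): heap contents = [45, 65, 66]
push(16): heap contents = [16, 45, 65, 66]
push(75): heap contents = [16, 45, 65, 66, 75]
push(6): heap contents = [6, 16, 45, 65, 66, 75]
pop() → 6: heap contents = [16, 45, 65, 66, 75]
push(41): heap contents = [16, 41, 45, 65, 66, 75]
pop() → 16: heap contents = [41, 45, 65, 66, 75]
push(50): heap contents = [41, 45, 50, 65, 66, 75]

Answer: 34 6 16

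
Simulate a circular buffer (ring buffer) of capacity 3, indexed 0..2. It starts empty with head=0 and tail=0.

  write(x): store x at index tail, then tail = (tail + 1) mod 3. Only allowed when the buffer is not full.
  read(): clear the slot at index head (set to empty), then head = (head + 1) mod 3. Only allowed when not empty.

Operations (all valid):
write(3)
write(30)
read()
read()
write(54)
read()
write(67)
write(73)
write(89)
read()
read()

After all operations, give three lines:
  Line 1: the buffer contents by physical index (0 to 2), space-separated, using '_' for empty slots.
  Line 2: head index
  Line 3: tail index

Answer: _ _ 89
2
0

Derivation:
write(3): buf=[3 _ _], head=0, tail=1, size=1
write(30): buf=[3 30 _], head=0, tail=2, size=2
read(): buf=[_ 30 _], head=1, tail=2, size=1
read(): buf=[_ _ _], head=2, tail=2, size=0
write(54): buf=[_ _ 54], head=2, tail=0, size=1
read(): buf=[_ _ _], head=0, tail=0, size=0
write(67): buf=[67 _ _], head=0, tail=1, size=1
write(73): buf=[67 73 _], head=0, tail=2, size=2
write(89): buf=[67 73 89], head=0, tail=0, size=3
read(): buf=[_ 73 89], head=1, tail=0, size=2
read(): buf=[_ _ 89], head=2, tail=0, size=1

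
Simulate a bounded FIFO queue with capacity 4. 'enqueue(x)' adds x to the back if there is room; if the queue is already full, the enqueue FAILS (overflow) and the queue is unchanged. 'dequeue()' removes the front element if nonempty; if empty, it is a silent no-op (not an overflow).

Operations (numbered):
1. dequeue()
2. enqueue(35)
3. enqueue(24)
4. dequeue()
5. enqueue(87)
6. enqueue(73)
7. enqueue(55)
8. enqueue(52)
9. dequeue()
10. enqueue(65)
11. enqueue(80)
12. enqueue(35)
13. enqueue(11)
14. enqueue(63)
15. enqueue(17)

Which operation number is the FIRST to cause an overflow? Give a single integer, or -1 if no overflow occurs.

1. dequeue(): empty, no-op, size=0
2. enqueue(35): size=1
3. enqueue(24): size=2
4. dequeue(): size=1
5. enqueue(87): size=2
6. enqueue(73): size=3
7. enqueue(55): size=4
8. enqueue(52): size=4=cap → OVERFLOW (fail)
9. dequeue(): size=3
10. enqueue(65): size=4
11. enqueue(80): size=4=cap → OVERFLOW (fail)
12. enqueue(35): size=4=cap → OVERFLOW (fail)
13. enqueue(11): size=4=cap → OVERFLOW (fail)
14. enqueue(63): size=4=cap → OVERFLOW (fail)
15. enqueue(17): size=4=cap → OVERFLOW (fail)

Answer: 8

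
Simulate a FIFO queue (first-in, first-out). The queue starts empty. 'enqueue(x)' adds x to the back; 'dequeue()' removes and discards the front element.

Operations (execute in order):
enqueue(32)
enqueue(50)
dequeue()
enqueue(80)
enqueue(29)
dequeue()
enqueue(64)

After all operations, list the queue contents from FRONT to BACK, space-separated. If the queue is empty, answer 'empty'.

Answer: 80 29 64

Derivation:
enqueue(32): [32]
enqueue(50): [32, 50]
dequeue(): [50]
enqueue(80): [50, 80]
enqueue(29): [50, 80, 29]
dequeue(): [80, 29]
enqueue(64): [80, 29, 64]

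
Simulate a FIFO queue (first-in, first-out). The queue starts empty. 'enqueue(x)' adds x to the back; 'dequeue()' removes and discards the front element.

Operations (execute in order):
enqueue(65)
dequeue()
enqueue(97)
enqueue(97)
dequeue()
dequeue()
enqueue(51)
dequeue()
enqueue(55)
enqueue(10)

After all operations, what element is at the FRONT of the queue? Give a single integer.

Answer: 55

Derivation:
enqueue(65): queue = [65]
dequeue(): queue = []
enqueue(97): queue = [97]
enqueue(97): queue = [97, 97]
dequeue(): queue = [97]
dequeue(): queue = []
enqueue(51): queue = [51]
dequeue(): queue = []
enqueue(55): queue = [55]
enqueue(10): queue = [55, 10]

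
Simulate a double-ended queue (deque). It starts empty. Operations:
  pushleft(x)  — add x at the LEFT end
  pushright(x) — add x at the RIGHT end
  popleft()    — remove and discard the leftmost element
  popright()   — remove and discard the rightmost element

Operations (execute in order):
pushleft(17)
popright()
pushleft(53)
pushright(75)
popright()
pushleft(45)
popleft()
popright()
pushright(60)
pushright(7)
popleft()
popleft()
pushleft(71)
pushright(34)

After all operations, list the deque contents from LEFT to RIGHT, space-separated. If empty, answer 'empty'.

pushleft(17): [17]
popright(): []
pushleft(53): [53]
pushright(75): [53, 75]
popright(): [53]
pushleft(45): [45, 53]
popleft(): [53]
popright(): []
pushright(60): [60]
pushright(7): [60, 7]
popleft(): [7]
popleft(): []
pushleft(71): [71]
pushright(34): [71, 34]

Answer: 71 34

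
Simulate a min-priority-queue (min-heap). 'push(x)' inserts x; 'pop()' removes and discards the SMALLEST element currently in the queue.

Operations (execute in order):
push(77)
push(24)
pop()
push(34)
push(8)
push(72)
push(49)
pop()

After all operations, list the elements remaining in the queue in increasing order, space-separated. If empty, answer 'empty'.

push(77): heap contents = [77]
push(24): heap contents = [24, 77]
pop() → 24: heap contents = [77]
push(34): heap contents = [34, 77]
push(8): heap contents = [8, 34, 77]
push(72): heap contents = [8, 34, 72, 77]
push(49): heap contents = [8, 34, 49, 72, 77]
pop() → 8: heap contents = [34, 49, 72, 77]

Answer: 34 49 72 77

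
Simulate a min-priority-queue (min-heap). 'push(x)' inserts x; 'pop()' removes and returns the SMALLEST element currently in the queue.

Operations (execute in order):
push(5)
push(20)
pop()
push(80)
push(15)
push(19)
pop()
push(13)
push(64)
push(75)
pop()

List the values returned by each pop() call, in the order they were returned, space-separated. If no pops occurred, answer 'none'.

push(5): heap contents = [5]
push(20): heap contents = [5, 20]
pop() → 5: heap contents = [20]
push(80): heap contents = [20, 80]
push(15): heap contents = [15, 20, 80]
push(19): heap contents = [15, 19, 20, 80]
pop() → 15: heap contents = [19, 20, 80]
push(13): heap contents = [13, 19, 20, 80]
push(64): heap contents = [13, 19, 20, 64, 80]
push(75): heap contents = [13, 19, 20, 64, 75, 80]
pop() → 13: heap contents = [19, 20, 64, 75, 80]

Answer: 5 15 13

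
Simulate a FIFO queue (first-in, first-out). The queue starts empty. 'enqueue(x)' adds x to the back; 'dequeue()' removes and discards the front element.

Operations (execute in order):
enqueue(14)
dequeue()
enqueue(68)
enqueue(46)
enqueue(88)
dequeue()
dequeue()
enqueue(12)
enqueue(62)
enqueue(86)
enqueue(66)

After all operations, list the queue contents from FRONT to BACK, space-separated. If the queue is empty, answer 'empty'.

Answer: 88 12 62 86 66

Derivation:
enqueue(14): [14]
dequeue(): []
enqueue(68): [68]
enqueue(46): [68, 46]
enqueue(88): [68, 46, 88]
dequeue(): [46, 88]
dequeue(): [88]
enqueue(12): [88, 12]
enqueue(62): [88, 12, 62]
enqueue(86): [88, 12, 62, 86]
enqueue(66): [88, 12, 62, 86, 66]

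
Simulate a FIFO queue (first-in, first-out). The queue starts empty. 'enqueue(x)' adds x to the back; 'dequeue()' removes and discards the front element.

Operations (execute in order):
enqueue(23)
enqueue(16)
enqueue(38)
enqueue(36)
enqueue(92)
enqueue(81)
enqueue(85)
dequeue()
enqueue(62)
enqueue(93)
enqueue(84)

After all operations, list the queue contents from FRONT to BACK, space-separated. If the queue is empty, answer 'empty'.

Answer: 16 38 36 92 81 85 62 93 84

Derivation:
enqueue(23): [23]
enqueue(16): [23, 16]
enqueue(38): [23, 16, 38]
enqueue(36): [23, 16, 38, 36]
enqueue(92): [23, 16, 38, 36, 92]
enqueue(81): [23, 16, 38, 36, 92, 81]
enqueue(85): [23, 16, 38, 36, 92, 81, 85]
dequeue(): [16, 38, 36, 92, 81, 85]
enqueue(62): [16, 38, 36, 92, 81, 85, 62]
enqueue(93): [16, 38, 36, 92, 81, 85, 62, 93]
enqueue(84): [16, 38, 36, 92, 81, 85, 62, 93, 84]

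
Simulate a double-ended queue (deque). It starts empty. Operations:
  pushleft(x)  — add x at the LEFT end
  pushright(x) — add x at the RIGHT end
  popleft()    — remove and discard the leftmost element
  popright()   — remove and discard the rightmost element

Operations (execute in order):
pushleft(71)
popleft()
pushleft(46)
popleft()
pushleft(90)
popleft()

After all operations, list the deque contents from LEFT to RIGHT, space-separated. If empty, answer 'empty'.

pushleft(71): [71]
popleft(): []
pushleft(46): [46]
popleft(): []
pushleft(90): [90]
popleft(): []

Answer: empty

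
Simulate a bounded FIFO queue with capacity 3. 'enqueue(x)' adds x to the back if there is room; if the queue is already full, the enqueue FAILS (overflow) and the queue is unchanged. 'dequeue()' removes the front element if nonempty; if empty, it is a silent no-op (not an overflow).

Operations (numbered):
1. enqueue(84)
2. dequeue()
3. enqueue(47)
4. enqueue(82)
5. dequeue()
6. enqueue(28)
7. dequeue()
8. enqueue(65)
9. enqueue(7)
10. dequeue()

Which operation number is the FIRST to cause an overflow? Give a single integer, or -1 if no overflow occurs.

Answer: -1

Derivation:
1. enqueue(84): size=1
2. dequeue(): size=0
3. enqueue(47): size=1
4. enqueue(82): size=2
5. dequeue(): size=1
6. enqueue(28): size=2
7. dequeue(): size=1
8. enqueue(65): size=2
9. enqueue(7): size=3
10. dequeue(): size=2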